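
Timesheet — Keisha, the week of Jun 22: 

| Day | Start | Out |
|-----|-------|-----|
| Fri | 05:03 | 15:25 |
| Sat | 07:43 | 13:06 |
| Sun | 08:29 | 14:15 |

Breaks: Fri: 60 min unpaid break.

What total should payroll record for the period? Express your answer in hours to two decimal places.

Fri: 05:03–15:25 = 10 h 22 min; less 60 min break → 9 h 22 min
Sat: 07:43–13:06 = 5 h 23 min
Sun: 08:29–14:15 = 5 h 46 min
Total: 9 h 22 min + 5 h 23 min + 5 h 46 min = 20 h 31 min.

20.52 hours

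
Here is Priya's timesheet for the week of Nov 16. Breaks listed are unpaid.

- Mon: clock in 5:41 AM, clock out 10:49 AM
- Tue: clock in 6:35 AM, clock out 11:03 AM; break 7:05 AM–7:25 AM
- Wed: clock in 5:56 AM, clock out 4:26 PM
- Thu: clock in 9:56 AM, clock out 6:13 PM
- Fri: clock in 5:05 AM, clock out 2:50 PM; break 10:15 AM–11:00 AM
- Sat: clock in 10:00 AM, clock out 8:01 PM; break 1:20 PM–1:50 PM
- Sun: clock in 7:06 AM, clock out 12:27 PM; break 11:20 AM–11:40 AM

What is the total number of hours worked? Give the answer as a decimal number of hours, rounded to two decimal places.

Mon: 5:41 AM–10:49 AM = 5 h 8 min
Tue: 6:35 AM–11:03 AM = 4 h 28 min; less 20 min break → 4 h 8 min
Wed: 5:56 AM–4:26 PM = 10 h 30 min
Thu: 9:56 AM–6:13 PM = 8 h 17 min
Fri: 5:05 AM–2:50 PM = 9 h 45 min; less 45 min break → 9 h 0 min
Sat: 10:00 AM–8:01 PM = 10 h 1 min; less 30 min break → 9 h 31 min
Sun: 7:06 AM–12:27 PM = 5 h 21 min; less 20 min break → 5 h 1 min
Total: 5 h 8 min + 4 h 8 min + 10 h 30 min + 8 h 17 min + 9 h 0 min + 9 h 31 min + 5 h 1 min = 51 h 35 min.

51.58 hours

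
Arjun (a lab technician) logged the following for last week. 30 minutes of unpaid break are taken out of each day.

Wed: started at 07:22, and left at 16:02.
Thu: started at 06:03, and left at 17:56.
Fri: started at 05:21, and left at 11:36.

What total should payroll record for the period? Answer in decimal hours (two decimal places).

25.30 hours

Wed: 07:22–16:02 = 8 h 40 min; less 30 min break → 8 h 10 min
Thu: 06:03–17:56 = 11 h 53 min; less 30 min break → 11 h 23 min
Fri: 05:21–11:36 = 6 h 15 min; less 30 min break → 5 h 45 min
Total: 8 h 10 min + 11 h 23 min + 5 h 45 min = 25 h 18 min.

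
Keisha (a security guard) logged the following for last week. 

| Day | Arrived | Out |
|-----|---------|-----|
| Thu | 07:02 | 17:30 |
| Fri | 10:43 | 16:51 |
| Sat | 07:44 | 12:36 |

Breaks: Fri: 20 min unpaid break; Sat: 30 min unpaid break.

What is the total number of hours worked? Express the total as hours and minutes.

20 h 38 min

Thu: 07:02–17:30 = 10 h 28 min
Fri: 10:43–16:51 = 6 h 8 min; less 20 min break → 5 h 48 min
Sat: 07:44–12:36 = 4 h 52 min; less 30 min break → 4 h 22 min
Total: 10 h 28 min + 5 h 48 min + 4 h 22 min = 20 h 38 min.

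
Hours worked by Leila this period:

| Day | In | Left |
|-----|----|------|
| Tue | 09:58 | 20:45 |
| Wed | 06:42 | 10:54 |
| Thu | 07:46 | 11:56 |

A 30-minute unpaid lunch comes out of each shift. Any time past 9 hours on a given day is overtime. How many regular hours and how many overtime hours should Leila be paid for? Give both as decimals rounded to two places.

Tue: 09:58–20:45 = 10 h 47 min; less 30 min break → 10 h 17 min
Wed: 06:42–10:54 = 4 h 12 min; less 30 min break → 3 h 42 min
Thu: 07:46–11:56 = 4 h 10 min; less 30 min break → 3 h 40 min
Tue reg 9 h 0 min / OT 1 h 17 min; Wed reg 3 h 42 min / OT 0 h 0 min; Thu reg 3 h 40 min / OT 0 h 0 min.
Totals: regular 16 h 22 min, overtime 1 h 17 min.

Regular 16.37 hours, overtime 1.28 hours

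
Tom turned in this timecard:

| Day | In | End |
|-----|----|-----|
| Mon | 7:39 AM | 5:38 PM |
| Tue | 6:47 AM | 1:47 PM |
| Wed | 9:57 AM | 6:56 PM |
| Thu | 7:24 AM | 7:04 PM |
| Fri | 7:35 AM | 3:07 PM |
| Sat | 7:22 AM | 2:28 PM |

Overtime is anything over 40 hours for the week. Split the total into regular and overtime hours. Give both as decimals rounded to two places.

Regular 40.00 hours, overtime 12.27 hours

Mon: 7:39 AM–5:38 PM = 9 h 59 min
Tue: 6:47 AM–1:47 PM = 7 h 0 min
Wed: 9:57 AM–6:56 PM = 8 h 59 min
Thu: 7:24 AM–7:04 PM = 11 h 40 min
Fri: 7:35 AM–3:07 PM = 7 h 32 min
Sat: 7:22 AM–2:28 PM = 7 h 6 min
Total worked: 52 h 16 min = 52.27 h.
Threshold 40 h → overtime 12 h 16 min, regular 40 h 0 min.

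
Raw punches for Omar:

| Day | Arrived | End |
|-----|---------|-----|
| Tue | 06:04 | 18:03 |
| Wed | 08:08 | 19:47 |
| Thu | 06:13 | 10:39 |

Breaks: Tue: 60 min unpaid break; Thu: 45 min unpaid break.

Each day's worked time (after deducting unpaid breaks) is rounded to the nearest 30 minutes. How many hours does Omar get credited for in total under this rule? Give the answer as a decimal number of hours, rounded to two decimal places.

Tue: 06:04–18:03 = 11 h 59 min − 60 min = 10 h 59 min → rounds to 11 h 0 min
Wed: 08:08–19:47 = 11 h 39 min → rounds to 11 h 30 min
Thu: 06:13–10:39 = 4 h 26 min − 45 min = 3 h 41 min → rounds to 3 h 30 min
Total credited: 26 h 0 min.

26.00 hours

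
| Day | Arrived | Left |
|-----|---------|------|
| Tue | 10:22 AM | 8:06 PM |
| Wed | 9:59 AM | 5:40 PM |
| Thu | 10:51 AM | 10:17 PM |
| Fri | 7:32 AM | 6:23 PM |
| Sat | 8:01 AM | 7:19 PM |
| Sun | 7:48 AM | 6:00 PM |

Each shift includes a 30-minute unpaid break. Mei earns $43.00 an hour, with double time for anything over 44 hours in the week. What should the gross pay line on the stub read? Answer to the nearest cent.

$3113.20

Tue: 10:22 AM–8:06 PM = 9 h 44 min; less 30 min break → 9 h 14 min
Wed: 9:59 AM–5:40 PM = 7 h 41 min; less 30 min break → 7 h 11 min
Thu: 10:51 AM–10:17 PM = 11 h 26 min; less 30 min break → 10 h 56 min
Fri: 7:32 AM–6:23 PM = 10 h 51 min; less 30 min break → 10 h 21 min
Sat: 8:01 AM–7:19 PM = 11 h 18 min; less 30 min break → 10 h 48 min
Sun: 7:48 AM–6:00 PM = 10 h 12 min; less 30 min break → 9 h 42 min
Total worked: 58 h 12 min = 3492 min.
Regular 44 h 0 min = 2640 min at $43.00/h; overtime 14 h 12 min = 852 min at $86.00/h.
Pay = (2640 × $43.00 + 852 × $86.00) ÷ 60 = $3113.20.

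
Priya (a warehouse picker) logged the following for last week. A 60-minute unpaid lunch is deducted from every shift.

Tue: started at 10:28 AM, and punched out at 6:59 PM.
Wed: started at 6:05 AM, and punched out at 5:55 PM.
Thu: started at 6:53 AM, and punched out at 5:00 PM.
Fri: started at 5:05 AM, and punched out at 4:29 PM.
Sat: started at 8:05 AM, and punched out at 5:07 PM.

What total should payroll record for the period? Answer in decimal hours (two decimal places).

Tue: 10:28 AM–6:59 PM = 8 h 31 min; less 60 min break → 7 h 31 min
Wed: 6:05 AM–5:55 PM = 11 h 50 min; less 60 min break → 10 h 50 min
Thu: 6:53 AM–5:00 PM = 10 h 7 min; less 60 min break → 9 h 7 min
Fri: 5:05 AM–4:29 PM = 11 h 24 min; less 60 min break → 10 h 24 min
Sat: 8:05 AM–5:07 PM = 9 h 2 min; less 60 min break → 8 h 2 min
Total: 7 h 31 min + 10 h 50 min + 9 h 7 min + 10 h 24 min + 8 h 2 min = 45 h 54 min.

45.90 hours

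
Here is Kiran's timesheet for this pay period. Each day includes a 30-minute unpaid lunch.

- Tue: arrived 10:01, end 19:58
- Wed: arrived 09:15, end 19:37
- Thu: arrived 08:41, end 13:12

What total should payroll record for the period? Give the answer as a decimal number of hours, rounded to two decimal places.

Tue: 10:01–19:58 = 9 h 57 min; less 30 min break → 9 h 27 min
Wed: 09:15–19:37 = 10 h 22 min; less 30 min break → 9 h 52 min
Thu: 08:41–13:12 = 4 h 31 min; less 30 min break → 4 h 1 min
Total: 9 h 27 min + 9 h 52 min + 4 h 1 min = 23 h 20 min.

23.33 hours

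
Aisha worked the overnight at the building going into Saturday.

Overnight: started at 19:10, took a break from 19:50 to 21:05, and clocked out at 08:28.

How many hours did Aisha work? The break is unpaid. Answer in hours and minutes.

12 h 3 min

Overnight: 19:10 → midnight = 4 h 50 min; midnight → 08:28 = 8 h 28 min; span 13 h 18 min; less 75 min break → 12 h 3 min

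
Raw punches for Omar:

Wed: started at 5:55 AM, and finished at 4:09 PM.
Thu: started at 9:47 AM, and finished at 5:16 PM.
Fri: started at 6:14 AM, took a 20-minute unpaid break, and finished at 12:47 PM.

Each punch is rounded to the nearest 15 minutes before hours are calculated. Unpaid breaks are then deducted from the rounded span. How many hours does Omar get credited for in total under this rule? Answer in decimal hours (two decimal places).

23.92 hours

Wed: in 5:55 AM→6:00 AM, out 4:09 PM→4:15 PM; 10 h 15 min
Thu: in 9:47 AM→9:45 AM, out 5:16 PM→5:15 PM; 7 h 30 min
Fri: in 6:14 AM→6:15 AM, out 12:47 PM→12:45 PM; 6 h 30 min − 20 min = 6 h 10 min
Total credited: 23 h 55 min.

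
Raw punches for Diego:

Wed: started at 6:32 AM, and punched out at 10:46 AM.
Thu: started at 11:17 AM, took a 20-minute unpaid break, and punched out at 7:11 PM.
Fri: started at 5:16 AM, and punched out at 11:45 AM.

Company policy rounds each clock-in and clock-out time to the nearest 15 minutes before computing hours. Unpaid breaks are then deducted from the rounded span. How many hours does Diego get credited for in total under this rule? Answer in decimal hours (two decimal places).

Wed: in 6:32 AM→6:30 AM, out 10:46 AM→10:45 AM; 4 h 15 min
Thu: in 11:17 AM→11:15 AM, out 7:11 PM→7:15 PM; 8 h 0 min − 20 min = 7 h 40 min
Fri: in 5:16 AM→5:15 AM, out 11:45 AM→11:45 AM; 6 h 30 min
Total credited: 18 h 25 min.

18.42 hours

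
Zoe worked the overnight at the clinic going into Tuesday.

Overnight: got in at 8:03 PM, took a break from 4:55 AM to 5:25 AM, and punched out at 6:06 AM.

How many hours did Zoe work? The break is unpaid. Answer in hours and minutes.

9 h 33 min

Overnight: 8:03 PM → midnight = 3 h 57 min; midnight → 6:06 AM = 6 h 6 min; span 10 h 3 min; less 30 min break → 9 h 33 min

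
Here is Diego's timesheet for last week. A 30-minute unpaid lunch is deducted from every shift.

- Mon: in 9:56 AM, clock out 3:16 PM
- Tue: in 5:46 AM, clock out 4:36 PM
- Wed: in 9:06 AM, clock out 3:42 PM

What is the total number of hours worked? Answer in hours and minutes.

Mon: 9:56 AM–3:16 PM = 5 h 20 min; less 30 min break → 4 h 50 min
Tue: 5:46 AM–4:36 PM = 10 h 50 min; less 30 min break → 10 h 20 min
Wed: 9:06 AM–3:42 PM = 6 h 36 min; less 30 min break → 6 h 6 min
Total: 4 h 50 min + 10 h 20 min + 6 h 6 min = 21 h 16 min.

21 h 16 min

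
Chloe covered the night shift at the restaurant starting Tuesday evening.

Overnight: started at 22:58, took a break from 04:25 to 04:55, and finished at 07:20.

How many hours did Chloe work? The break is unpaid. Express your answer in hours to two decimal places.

7.87 hours

Overnight: 22:58 → midnight = 1 h 2 min; midnight → 07:20 = 7 h 20 min; span 8 h 22 min; less 30 min break → 7 h 52 min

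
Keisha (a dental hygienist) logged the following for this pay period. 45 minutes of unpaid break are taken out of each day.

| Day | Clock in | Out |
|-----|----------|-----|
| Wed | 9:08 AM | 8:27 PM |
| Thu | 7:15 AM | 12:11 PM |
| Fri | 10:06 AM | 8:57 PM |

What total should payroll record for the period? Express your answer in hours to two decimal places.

24.85 hours

Wed: 9:08 AM–8:27 PM = 11 h 19 min; less 45 min break → 10 h 34 min
Thu: 7:15 AM–12:11 PM = 4 h 56 min; less 45 min break → 4 h 11 min
Fri: 10:06 AM–8:57 PM = 10 h 51 min; less 45 min break → 10 h 6 min
Total: 10 h 34 min + 4 h 11 min + 10 h 6 min = 24 h 51 min.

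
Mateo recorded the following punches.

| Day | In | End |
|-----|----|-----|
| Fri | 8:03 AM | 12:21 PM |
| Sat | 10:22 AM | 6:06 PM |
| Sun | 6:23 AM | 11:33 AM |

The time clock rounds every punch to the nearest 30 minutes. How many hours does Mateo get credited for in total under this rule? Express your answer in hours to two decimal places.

Fri: in 8:03 AM→8:00 AM, out 12:21 PM→12:30 PM; 4 h 30 min
Sat: in 10:22 AM→10:30 AM, out 6:06 PM→6:00 PM; 7 h 30 min
Sun: in 6:23 AM→6:30 AM, out 11:33 AM→11:30 AM; 5 h 0 min
Total credited: 17 h 0 min.

17.00 hours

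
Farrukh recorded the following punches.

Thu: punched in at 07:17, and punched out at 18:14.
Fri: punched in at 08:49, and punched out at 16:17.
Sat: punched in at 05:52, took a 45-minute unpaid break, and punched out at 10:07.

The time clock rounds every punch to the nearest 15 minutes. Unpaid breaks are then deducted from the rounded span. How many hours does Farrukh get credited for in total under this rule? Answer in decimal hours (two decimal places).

22.00 hours

Thu: in 07:17→07:15, out 18:14→18:15; 11 h 0 min
Fri: in 08:49→08:45, out 16:17→16:15; 7 h 30 min
Sat: in 05:52→05:45, out 10:07→10:00; 4 h 15 min − 45 min = 3 h 30 min
Total credited: 22 h 0 min.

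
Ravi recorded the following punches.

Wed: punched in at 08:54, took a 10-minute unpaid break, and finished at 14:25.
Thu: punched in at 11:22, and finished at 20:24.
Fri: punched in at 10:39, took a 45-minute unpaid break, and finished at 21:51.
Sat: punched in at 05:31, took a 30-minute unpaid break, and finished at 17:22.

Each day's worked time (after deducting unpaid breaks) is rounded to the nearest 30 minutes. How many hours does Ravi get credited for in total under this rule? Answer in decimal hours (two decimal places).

36.50 hours

Wed: 08:54–14:25 = 5 h 31 min − 10 min = 5 h 21 min → rounds to 5 h 30 min
Thu: 11:22–20:24 = 9 h 2 min → rounds to 9 h 0 min
Fri: 10:39–21:51 = 11 h 12 min − 45 min = 10 h 27 min → rounds to 10 h 30 min
Sat: 05:31–17:22 = 11 h 51 min − 30 min = 11 h 21 min → rounds to 11 h 30 min
Total credited: 36 h 30 min.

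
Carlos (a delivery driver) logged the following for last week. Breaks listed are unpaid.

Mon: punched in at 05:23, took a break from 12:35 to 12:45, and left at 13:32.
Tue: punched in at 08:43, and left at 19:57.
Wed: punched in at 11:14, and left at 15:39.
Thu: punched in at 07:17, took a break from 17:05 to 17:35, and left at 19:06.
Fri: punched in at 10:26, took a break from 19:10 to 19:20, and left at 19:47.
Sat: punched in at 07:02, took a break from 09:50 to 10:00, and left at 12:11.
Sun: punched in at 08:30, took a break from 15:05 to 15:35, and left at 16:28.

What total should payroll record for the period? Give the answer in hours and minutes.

56 h 35 min

Mon: 05:23–13:32 = 8 h 9 min; less 10 min break → 7 h 59 min
Tue: 08:43–19:57 = 11 h 14 min
Wed: 11:14–15:39 = 4 h 25 min
Thu: 07:17–19:06 = 11 h 49 min; less 30 min break → 11 h 19 min
Fri: 10:26–19:47 = 9 h 21 min; less 10 min break → 9 h 11 min
Sat: 07:02–12:11 = 5 h 9 min; less 10 min break → 4 h 59 min
Sun: 08:30–16:28 = 7 h 58 min; less 30 min break → 7 h 28 min
Total: 7 h 59 min + 11 h 14 min + 4 h 25 min + 11 h 19 min + 9 h 11 min + 4 h 59 min + 7 h 28 min = 56 h 35 min.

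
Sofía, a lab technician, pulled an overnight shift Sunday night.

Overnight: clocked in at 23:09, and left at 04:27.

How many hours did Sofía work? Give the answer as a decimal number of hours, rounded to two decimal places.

Overnight: 23:09 → midnight = 0 h 51 min; midnight → 04:27 = 4 h 27 min; span 5 h 18 min

5.30 hours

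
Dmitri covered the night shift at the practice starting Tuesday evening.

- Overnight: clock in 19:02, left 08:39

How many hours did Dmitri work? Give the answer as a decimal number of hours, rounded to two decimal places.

Overnight: 19:02 → midnight = 4 h 58 min; midnight → 08:39 = 8 h 39 min; span 13 h 37 min

13.62 hours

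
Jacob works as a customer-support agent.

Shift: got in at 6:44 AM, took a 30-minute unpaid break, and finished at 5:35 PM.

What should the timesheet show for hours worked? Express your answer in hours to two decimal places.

Shift: 6:44 AM–5:35 PM = 10 h 51 min; less 30 min break → 10 h 21 min

10.35 hours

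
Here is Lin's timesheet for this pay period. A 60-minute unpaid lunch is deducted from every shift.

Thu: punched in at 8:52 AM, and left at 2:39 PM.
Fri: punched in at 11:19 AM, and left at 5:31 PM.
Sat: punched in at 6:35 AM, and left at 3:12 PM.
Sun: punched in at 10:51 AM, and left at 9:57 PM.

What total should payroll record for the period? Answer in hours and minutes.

27 h 42 min

Thu: 8:52 AM–2:39 PM = 5 h 47 min; less 60 min break → 4 h 47 min
Fri: 11:19 AM–5:31 PM = 6 h 12 min; less 60 min break → 5 h 12 min
Sat: 6:35 AM–3:12 PM = 8 h 37 min; less 60 min break → 7 h 37 min
Sun: 10:51 AM–9:57 PM = 11 h 6 min; less 60 min break → 10 h 6 min
Total: 4 h 47 min + 5 h 12 min + 7 h 37 min + 10 h 6 min = 27 h 42 min.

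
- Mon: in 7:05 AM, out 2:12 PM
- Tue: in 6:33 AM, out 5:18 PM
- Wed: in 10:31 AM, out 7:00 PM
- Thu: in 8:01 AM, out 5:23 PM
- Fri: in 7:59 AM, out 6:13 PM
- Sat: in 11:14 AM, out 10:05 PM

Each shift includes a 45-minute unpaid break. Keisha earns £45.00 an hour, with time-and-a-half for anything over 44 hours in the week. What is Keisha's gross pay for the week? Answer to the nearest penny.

Mon: 7:05 AM–2:12 PM = 7 h 7 min; less 45 min break → 6 h 22 min
Tue: 6:33 AM–5:18 PM = 10 h 45 min; less 45 min break → 10 h 0 min
Wed: 10:31 AM–7:00 PM = 8 h 29 min; less 45 min break → 7 h 44 min
Thu: 8:01 AM–5:23 PM = 9 h 22 min; less 45 min break → 8 h 37 min
Fri: 7:59 AM–6:13 PM = 10 h 14 min; less 45 min break → 9 h 29 min
Sat: 11:14 AM–10:05 PM = 10 h 51 min; less 45 min break → 10 h 6 min
Total worked: 52 h 18 min = 3138 min.
Regular 44 h 0 min = 2640 min at £45.00/h; overtime 8 h 18 min = 498 min at £67.50/h.
Pay = (2640 × £45.00 + 498 × £67.50) ÷ 60 = £2540.25.

£2540.25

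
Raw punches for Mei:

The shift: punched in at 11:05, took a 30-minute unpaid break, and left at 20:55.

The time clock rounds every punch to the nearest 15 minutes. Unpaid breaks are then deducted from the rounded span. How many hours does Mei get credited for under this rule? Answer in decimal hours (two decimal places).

The shift: in 11:05→11:00, out 20:55→21:00; 10 h 0 min − 30 min = 9 h 30 min

9.50 hours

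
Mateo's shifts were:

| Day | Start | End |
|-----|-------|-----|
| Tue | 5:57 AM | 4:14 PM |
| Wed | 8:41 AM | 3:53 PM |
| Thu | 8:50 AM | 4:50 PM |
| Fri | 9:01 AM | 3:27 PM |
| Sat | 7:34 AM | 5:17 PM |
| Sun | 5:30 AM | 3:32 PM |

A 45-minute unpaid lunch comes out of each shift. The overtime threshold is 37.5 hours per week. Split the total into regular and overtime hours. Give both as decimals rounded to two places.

Tue: 5:57 AM–4:14 PM = 10 h 17 min; less 45 min break → 9 h 32 min
Wed: 8:41 AM–3:53 PM = 7 h 12 min; less 45 min break → 6 h 27 min
Thu: 8:50 AM–4:50 PM = 8 h 0 min; less 45 min break → 7 h 15 min
Fri: 9:01 AM–3:27 PM = 6 h 26 min; less 45 min break → 5 h 41 min
Sat: 7:34 AM–5:17 PM = 9 h 43 min; less 45 min break → 8 h 58 min
Sun: 5:30 AM–3:32 PM = 10 h 2 min; less 45 min break → 9 h 17 min
Total worked: 47 h 10 min = 47.17 h.
Threshold 37.5 h → overtime 9 h 40 min, regular 37 h 30 min.

Regular 37.50 hours, overtime 9.67 hours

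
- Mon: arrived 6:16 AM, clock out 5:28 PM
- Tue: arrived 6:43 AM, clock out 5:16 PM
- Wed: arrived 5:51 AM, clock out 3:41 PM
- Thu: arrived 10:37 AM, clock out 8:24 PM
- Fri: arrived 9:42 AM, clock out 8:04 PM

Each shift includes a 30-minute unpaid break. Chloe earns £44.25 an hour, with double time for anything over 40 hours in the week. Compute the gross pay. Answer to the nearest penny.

Mon: 6:16 AM–5:28 PM = 11 h 12 min; less 30 min break → 10 h 42 min
Tue: 6:43 AM–5:16 PM = 10 h 33 min; less 30 min break → 10 h 3 min
Wed: 5:51 AM–3:41 PM = 9 h 50 min; less 30 min break → 9 h 20 min
Thu: 10:37 AM–8:24 PM = 9 h 47 min; less 30 min break → 9 h 17 min
Fri: 9:42 AM–8:04 PM = 10 h 22 min; less 30 min break → 9 h 52 min
Total worked: 49 h 14 min = 2954 min.
Regular 40 h 0 min = 2400 min at £44.25/h; overtime 9 h 14 min = 554 min at £88.50/h.
Pay = (2400 × £44.25 + 554 × £88.50) ÷ 60 = £2587.15.

£2587.15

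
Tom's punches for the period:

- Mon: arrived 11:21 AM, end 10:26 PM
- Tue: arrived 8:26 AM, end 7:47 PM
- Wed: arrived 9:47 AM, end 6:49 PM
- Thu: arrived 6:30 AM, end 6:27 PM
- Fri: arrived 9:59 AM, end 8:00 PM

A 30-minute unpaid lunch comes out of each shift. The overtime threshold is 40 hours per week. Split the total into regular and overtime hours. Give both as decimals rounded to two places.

Regular 40.00 hours, overtime 10.93 hours

Mon: 11:21 AM–10:26 PM = 11 h 5 min; less 30 min break → 10 h 35 min
Tue: 8:26 AM–7:47 PM = 11 h 21 min; less 30 min break → 10 h 51 min
Wed: 9:47 AM–6:49 PM = 9 h 2 min; less 30 min break → 8 h 32 min
Thu: 6:30 AM–6:27 PM = 11 h 57 min; less 30 min break → 11 h 27 min
Fri: 9:59 AM–8:00 PM = 10 h 1 min; less 30 min break → 9 h 31 min
Total worked: 50 h 56 min = 50.93 h.
Threshold 40 h → overtime 10 h 56 min, regular 40 h 0 min.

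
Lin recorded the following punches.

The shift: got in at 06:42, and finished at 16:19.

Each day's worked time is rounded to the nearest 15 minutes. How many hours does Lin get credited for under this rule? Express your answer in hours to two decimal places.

The shift: 06:42–16:19 = 9 h 37 min → rounds to 9 h 30 min

9.50 hours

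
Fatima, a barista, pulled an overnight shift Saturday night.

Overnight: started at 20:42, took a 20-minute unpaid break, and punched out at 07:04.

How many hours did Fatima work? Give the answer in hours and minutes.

10 h 2 min

Overnight: 20:42 → midnight = 3 h 18 min; midnight → 07:04 = 7 h 4 min; span 10 h 22 min; less 20 min break → 10 h 2 min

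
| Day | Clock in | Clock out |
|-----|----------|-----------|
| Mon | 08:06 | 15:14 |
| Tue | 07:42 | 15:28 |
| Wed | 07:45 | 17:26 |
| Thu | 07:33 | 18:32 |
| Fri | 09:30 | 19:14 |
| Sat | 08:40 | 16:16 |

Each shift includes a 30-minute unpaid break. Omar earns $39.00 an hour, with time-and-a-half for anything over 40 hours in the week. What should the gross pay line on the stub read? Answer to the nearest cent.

Mon: 08:06–15:14 = 7 h 8 min; less 30 min break → 6 h 38 min
Tue: 07:42–15:28 = 7 h 46 min; less 30 min break → 7 h 16 min
Wed: 07:45–17:26 = 9 h 41 min; less 30 min break → 9 h 11 min
Thu: 07:33–18:32 = 10 h 59 min; less 30 min break → 10 h 29 min
Fri: 09:30–19:14 = 9 h 44 min; less 30 min break → 9 h 14 min
Sat: 08:40–16:16 = 7 h 36 min; less 30 min break → 7 h 6 min
Total worked: 49 h 54 min = 2994 min.
Regular 40 h 0 min = 2400 min at $39.00/h; overtime 9 h 54 min = 594 min at $58.50/h.
Pay = (2400 × $39.00 + 594 × $58.50) ÷ 60 = $2139.15.

$2139.15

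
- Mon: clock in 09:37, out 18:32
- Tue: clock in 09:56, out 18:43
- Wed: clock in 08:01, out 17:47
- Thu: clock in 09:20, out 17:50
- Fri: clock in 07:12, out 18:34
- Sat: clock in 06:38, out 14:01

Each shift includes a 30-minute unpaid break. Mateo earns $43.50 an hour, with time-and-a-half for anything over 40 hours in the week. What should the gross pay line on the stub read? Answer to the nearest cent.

Mon: 09:37–18:32 = 8 h 55 min; less 30 min break → 8 h 25 min
Tue: 09:56–18:43 = 8 h 47 min; less 30 min break → 8 h 17 min
Wed: 08:01–17:47 = 9 h 46 min; less 30 min break → 9 h 16 min
Thu: 09:20–17:50 = 8 h 30 min; less 30 min break → 8 h 0 min
Fri: 07:12–18:34 = 11 h 22 min; less 30 min break → 10 h 52 min
Sat: 06:38–14:01 = 7 h 23 min; less 30 min break → 6 h 53 min
Total worked: 51 h 43 min = 3103 min.
Regular 40 h 0 min = 2400 min at $43.50/h; overtime 11 h 43 min = 703 min at $65.25/h.
Pay = (2400 × $43.50 + 703 × $65.25) ÷ 60 = $2504.51.

$2504.51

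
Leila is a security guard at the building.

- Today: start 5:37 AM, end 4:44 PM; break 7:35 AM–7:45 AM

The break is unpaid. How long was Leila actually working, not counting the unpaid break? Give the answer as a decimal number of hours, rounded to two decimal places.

10.95 hours

Today: 5:37 AM–4:44 PM = 11 h 7 min; less 10 min break → 10 h 57 min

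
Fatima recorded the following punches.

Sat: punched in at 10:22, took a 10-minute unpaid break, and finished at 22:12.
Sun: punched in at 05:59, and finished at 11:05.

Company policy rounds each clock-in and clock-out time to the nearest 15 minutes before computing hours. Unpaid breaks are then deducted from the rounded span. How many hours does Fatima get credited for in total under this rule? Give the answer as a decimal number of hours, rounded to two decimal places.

Sat: in 10:22→10:15, out 22:12→22:15; 12 h 0 min − 10 min = 11 h 50 min
Sun: in 05:59→06:00, out 11:05→11:00; 5 h 0 min
Total credited: 16 h 50 min.

16.83 hours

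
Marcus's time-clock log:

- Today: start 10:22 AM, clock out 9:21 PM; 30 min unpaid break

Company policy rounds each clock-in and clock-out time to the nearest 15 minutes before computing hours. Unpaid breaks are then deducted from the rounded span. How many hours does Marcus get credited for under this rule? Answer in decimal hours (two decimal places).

10.50 hours

Today: in 10:22 AM→10:15 AM, out 9:21 PM→9:15 PM; 11 h 0 min − 30 min = 10 h 30 min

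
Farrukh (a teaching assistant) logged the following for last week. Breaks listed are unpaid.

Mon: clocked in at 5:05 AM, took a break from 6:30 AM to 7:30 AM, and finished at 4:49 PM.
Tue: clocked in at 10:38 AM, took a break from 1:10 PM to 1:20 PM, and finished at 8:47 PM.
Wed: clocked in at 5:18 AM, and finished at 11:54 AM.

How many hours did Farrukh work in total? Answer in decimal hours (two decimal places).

Mon: 5:05 AM–4:49 PM = 11 h 44 min; less 60 min break → 10 h 44 min
Tue: 10:38 AM–8:47 PM = 10 h 9 min; less 10 min break → 9 h 59 min
Wed: 5:18 AM–11:54 AM = 6 h 36 min
Total: 10 h 44 min + 9 h 59 min + 6 h 36 min = 27 h 19 min.

27.32 hours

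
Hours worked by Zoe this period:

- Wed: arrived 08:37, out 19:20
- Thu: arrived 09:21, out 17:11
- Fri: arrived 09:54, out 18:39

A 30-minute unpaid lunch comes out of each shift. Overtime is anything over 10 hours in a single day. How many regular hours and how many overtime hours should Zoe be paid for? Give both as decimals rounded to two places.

Regular 25.58 hours, overtime 0.22 hours

Wed: 08:37–19:20 = 10 h 43 min; less 30 min break → 10 h 13 min
Thu: 09:21–17:11 = 7 h 50 min; less 30 min break → 7 h 20 min
Fri: 09:54–18:39 = 8 h 45 min; less 30 min break → 8 h 15 min
Wed reg 10 h 0 min / OT 0 h 13 min; Thu reg 7 h 20 min / OT 0 h 0 min; Fri reg 8 h 15 min / OT 0 h 0 min.
Totals: regular 25 h 35 min, overtime 0 h 13 min.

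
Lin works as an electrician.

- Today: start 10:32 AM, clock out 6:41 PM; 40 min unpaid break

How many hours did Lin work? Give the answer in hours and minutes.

Today: 10:32 AM–6:41 PM = 8 h 9 min; less 40 min break → 7 h 29 min

7 h 29 min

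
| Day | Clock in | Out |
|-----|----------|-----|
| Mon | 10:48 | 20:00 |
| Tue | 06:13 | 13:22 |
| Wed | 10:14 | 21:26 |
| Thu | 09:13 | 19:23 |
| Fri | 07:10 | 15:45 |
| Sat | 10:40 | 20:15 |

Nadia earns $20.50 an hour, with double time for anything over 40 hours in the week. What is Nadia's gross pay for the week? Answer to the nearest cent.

Mon: 10:48–20:00 = 9 h 12 min
Tue: 06:13–13:22 = 7 h 9 min
Wed: 10:14–21:26 = 11 h 12 min
Thu: 09:13–19:23 = 10 h 10 min
Fri: 07:10–15:45 = 8 h 35 min
Sat: 10:40–20:15 = 9 h 35 min
Total worked: 55 h 53 min = 3353 min.
Regular 40 h 0 min = 2400 min at $20.50/h; overtime 15 h 53 min = 953 min at $41.00/h.
Pay = (2400 × $20.50 + 953 × $41.00) ÷ 60 = $1471.22.

$1471.22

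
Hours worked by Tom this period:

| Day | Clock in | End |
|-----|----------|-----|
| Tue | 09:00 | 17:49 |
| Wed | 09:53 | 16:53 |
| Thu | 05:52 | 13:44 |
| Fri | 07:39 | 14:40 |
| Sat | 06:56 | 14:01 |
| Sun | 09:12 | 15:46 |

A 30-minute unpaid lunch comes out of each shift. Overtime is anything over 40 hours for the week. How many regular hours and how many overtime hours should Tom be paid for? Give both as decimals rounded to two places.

Tue: 09:00–17:49 = 8 h 49 min; less 30 min break → 8 h 19 min
Wed: 09:53–16:53 = 7 h 0 min; less 30 min break → 6 h 30 min
Thu: 05:52–13:44 = 7 h 52 min; less 30 min break → 7 h 22 min
Fri: 07:39–14:40 = 7 h 1 min; less 30 min break → 6 h 31 min
Sat: 06:56–14:01 = 7 h 5 min; less 30 min break → 6 h 35 min
Sun: 09:12–15:46 = 6 h 34 min; less 30 min break → 6 h 4 min
Total worked: 41 h 21 min = 41.35 h.
Threshold 40 h → overtime 1 h 21 min, regular 40 h 0 min.

Regular 40.00 hours, overtime 1.35 hours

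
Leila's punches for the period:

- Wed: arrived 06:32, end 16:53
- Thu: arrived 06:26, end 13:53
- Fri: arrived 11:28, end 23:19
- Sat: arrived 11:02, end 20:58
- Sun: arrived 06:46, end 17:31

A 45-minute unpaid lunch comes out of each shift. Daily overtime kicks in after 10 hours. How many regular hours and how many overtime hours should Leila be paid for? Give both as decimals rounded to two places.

Wed: 06:32–16:53 = 10 h 21 min; less 45 min break → 9 h 36 min
Thu: 06:26–13:53 = 7 h 27 min; less 45 min break → 6 h 42 min
Fri: 11:28–23:19 = 11 h 51 min; less 45 min break → 11 h 6 min
Sat: 11:02–20:58 = 9 h 56 min; less 45 min break → 9 h 11 min
Sun: 06:46–17:31 = 10 h 45 min; less 45 min break → 10 h 0 min
Wed reg 9 h 36 min / OT 0 h 0 min; Thu reg 6 h 42 min / OT 0 h 0 min; Fri reg 10 h 0 min / OT 1 h 6 min; Sat reg 9 h 11 min / OT 0 h 0 min; Sun reg 10 h 0 min / OT 0 h 0 min.
Totals: regular 45 h 29 min, overtime 1 h 6 min.

Regular 45.48 hours, overtime 1.10 hours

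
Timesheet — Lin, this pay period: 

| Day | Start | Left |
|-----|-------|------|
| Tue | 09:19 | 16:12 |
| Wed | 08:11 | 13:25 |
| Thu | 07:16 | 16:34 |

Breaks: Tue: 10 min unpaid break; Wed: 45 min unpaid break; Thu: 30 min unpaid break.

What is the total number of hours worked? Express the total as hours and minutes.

Tue: 09:19–16:12 = 6 h 53 min; less 10 min break → 6 h 43 min
Wed: 08:11–13:25 = 5 h 14 min; less 45 min break → 4 h 29 min
Thu: 07:16–16:34 = 9 h 18 min; less 30 min break → 8 h 48 min
Total: 6 h 43 min + 4 h 29 min + 8 h 48 min = 20 h 0 min.

20 h 0 min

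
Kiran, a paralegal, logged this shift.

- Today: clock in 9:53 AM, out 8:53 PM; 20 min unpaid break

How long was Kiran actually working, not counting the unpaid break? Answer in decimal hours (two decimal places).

Today: 9:53 AM–8:53 PM = 11 h 0 min; less 20 min break → 10 h 40 min

10.67 hours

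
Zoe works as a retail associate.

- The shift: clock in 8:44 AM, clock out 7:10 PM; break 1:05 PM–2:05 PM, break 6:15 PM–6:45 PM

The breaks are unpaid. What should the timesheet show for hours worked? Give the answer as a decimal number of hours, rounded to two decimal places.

8.93 hours

The shift: 8:44 AM–7:10 PM = 10 h 26 min; less 90 min break → 8 h 56 min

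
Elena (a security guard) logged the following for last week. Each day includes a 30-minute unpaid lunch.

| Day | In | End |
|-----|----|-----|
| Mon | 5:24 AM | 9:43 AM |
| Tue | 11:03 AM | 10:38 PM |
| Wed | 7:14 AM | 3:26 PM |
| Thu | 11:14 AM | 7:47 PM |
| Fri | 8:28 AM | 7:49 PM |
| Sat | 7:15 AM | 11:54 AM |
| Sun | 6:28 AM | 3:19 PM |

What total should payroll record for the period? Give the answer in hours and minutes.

Mon: 5:24 AM–9:43 AM = 4 h 19 min; less 30 min break → 3 h 49 min
Tue: 11:03 AM–10:38 PM = 11 h 35 min; less 30 min break → 11 h 5 min
Wed: 7:14 AM–3:26 PM = 8 h 12 min; less 30 min break → 7 h 42 min
Thu: 11:14 AM–7:47 PM = 8 h 33 min; less 30 min break → 8 h 3 min
Fri: 8:28 AM–7:49 PM = 11 h 21 min; less 30 min break → 10 h 51 min
Sat: 7:15 AM–11:54 AM = 4 h 39 min; less 30 min break → 4 h 9 min
Sun: 6:28 AM–3:19 PM = 8 h 51 min; less 30 min break → 8 h 21 min
Total: 3 h 49 min + 11 h 5 min + 7 h 42 min + 8 h 3 min + 10 h 51 min + 4 h 9 min + 8 h 21 min = 54 h 0 min.

54 h 0 min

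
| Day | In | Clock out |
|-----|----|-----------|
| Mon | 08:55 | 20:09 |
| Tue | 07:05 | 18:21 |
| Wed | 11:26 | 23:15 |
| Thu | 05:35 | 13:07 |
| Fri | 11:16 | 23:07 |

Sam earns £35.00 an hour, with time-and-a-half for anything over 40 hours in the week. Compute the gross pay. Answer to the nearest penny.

Mon: 08:55–20:09 = 11 h 14 min
Tue: 07:05–18:21 = 11 h 16 min
Wed: 11:26–23:15 = 11 h 49 min
Thu: 05:35–13:07 = 7 h 32 min
Fri: 11:16–23:07 = 11 h 51 min
Total worked: 53 h 42 min = 3222 min.
Regular 40 h 0 min = 2400 min at £35.00/h; overtime 13 h 42 min = 822 min at £52.50/h.
Pay = (2400 × £35.00 + 822 × £52.50) ÷ 60 = £2119.25.

£2119.25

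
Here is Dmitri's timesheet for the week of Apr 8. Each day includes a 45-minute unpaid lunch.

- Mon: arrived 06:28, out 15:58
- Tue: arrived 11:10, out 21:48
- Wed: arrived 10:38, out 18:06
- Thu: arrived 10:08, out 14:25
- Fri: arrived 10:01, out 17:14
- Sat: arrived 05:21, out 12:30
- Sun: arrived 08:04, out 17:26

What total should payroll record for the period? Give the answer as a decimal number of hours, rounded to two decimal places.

50.37 hours

Mon: 06:28–15:58 = 9 h 30 min; less 45 min break → 8 h 45 min
Tue: 11:10–21:48 = 10 h 38 min; less 45 min break → 9 h 53 min
Wed: 10:38–18:06 = 7 h 28 min; less 45 min break → 6 h 43 min
Thu: 10:08–14:25 = 4 h 17 min; less 45 min break → 3 h 32 min
Fri: 10:01–17:14 = 7 h 13 min; less 45 min break → 6 h 28 min
Sat: 05:21–12:30 = 7 h 9 min; less 45 min break → 6 h 24 min
Sun: 08:04–17:26 = 9 h 22 min; less 45 min break → 8 h 37 min
Total: 8 h 45 min + 9 h 53 min + 6 h 43 min + 3 h 32 min + 6 h 28 min + 6 h 24 min + 8 h 37 min = 50 h 22 min.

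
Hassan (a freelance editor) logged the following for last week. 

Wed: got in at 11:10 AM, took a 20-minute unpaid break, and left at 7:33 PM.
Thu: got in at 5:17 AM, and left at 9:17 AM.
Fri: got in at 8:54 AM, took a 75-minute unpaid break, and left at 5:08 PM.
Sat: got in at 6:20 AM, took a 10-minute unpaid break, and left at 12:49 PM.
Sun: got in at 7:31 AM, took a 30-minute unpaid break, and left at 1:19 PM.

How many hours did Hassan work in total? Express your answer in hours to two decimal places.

Wed: 11:10 AM–7:33 PM = 8 h 23 min; less 20 min break → 8 h 3 min
Thu: 5:17 AM–9:17 AM = 4 h 0 min
Fri: 8:54 AM–5:08 PM = 8 h 14 min; less 75 min break → 6 h 59 min
Sat: 6:20 AM–12:49 PM = 6 h 29 min; less 10 min break → 6 h 19 min
Sun: 7:31 AM–1:19 PM = 5 h 48 min; less 30 min break → 5 h 18 min
Total: 8 h 3 min + 4 h 0 min + 6 h 59 min + 6 h 19 min + 5 h 18 min = 30 h 39 min.

30.65 hours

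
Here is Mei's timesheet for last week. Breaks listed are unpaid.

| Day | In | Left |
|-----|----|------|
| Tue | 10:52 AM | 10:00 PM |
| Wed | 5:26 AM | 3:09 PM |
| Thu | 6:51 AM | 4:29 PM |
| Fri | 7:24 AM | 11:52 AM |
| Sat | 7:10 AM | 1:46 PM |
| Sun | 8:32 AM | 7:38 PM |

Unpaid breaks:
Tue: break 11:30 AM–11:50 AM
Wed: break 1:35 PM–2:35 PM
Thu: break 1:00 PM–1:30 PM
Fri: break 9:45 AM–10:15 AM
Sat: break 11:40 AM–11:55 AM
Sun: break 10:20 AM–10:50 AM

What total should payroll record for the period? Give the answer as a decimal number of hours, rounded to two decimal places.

Tue: 10:52 AM–10:00 PM = 11 h 8 min; less 20 min break → 10 h 48 min
Wed: 5:26 AM–3:09 PM = 9 h 43 min; less 60 min break → 8 h 43 min
Thu: 6:51 AM–4:29 PM = 9 h 38 min; less 30 min break → 9 h 8 min
Fri: 7:24 AM–11:52 AM = 4 h 28 min; less 30 min break → 3 h 58 min
Sat: 7:10 AM–1:46 PM = 6 h 36 min; less 15 min break → 6 h 21 min
Sun: 8:32 AM–7:38 PM = 11 h 6 min; less 30 min break → 10 h 36 min
Total: 10 h 48 min + 8 h 43 min + 9 h 8 min + 3 h 58 min + 6 h 21 min + 10 h 36 min = 49 h 34 min.

49.57 hours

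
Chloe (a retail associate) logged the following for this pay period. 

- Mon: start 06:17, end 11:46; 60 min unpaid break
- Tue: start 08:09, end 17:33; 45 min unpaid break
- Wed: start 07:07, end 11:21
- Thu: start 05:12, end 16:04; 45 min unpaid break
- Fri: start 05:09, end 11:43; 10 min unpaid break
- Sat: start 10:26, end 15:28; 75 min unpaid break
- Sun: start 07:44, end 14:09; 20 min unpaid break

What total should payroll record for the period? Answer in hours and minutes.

43 h 45 min

Mon: 06:17–11:46 = 5 h 29 min; less 60 min break → 4 h 29 min
Tue: 08:09–17:33 = 9 h 24 min; less 45 min break → 8 h 39 min
Wed: 07:07–11:21 = 4 h 14 min
Thu: 05:12–16:04 = 10 h 52 min; less 45 min break → 10 h 7 min
Fri: 05:09–11:43 = 6 h 34 min; less 10 min break → 6 h 24 min
Sat: 10:26–15:28 = 5 h 2 min; less 75 min break → 3 h 47 min
Sun: 07:44–14:09 = 6 h 25 min; less 20 min break → 6 h 5 min
Total: 4 h 29 min + 8 h 39 min + 4 h 14 min + 10 h 7 min + 6 h 24 min + 3 h 47 min + 6 h 5 min = 43 h 45 min.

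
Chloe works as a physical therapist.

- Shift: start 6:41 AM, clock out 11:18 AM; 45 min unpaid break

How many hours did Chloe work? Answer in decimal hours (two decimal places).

3.87 hours

Shift: 6:41 AM–11:18 AM = 4 h 37 min; less 45 min break → 3 h 52 min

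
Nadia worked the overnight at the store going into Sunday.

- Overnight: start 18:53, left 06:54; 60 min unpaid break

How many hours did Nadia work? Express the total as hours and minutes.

11 h 1 min

Overnight: 18:53 → midnight = 5 h 7 min; midnight → 06:54 = 6 h 54 min; span 12 h 1 min; less 60 min break → 11 h 1 min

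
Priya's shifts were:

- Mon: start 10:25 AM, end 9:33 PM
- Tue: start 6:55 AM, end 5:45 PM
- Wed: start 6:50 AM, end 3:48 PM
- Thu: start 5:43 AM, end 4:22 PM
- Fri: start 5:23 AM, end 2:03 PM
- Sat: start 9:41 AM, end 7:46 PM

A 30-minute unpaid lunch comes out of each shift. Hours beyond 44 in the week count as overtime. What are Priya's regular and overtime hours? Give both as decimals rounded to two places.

Mon: 10:25 AM–9:33 PM = 11 h 8 min; less 30 min break → 10 h 38 min
Tue: 6:55 AM–5:45 PM = 10 h 50 min; less 30 min break → 10 h 20 min
Wed: 6:50 AM–3:48 PM = 8 h 58 min; less 30 min break → 8 h 28 min
Thu: 5:43 AM–4:22 PM = 10 h 39 min; less 30 min break → 10 h 9 min
Fri: 5:23 AM–2:03 PM = 8 h 40 min; less 30 min break → 8 h 10 min
Sat: 9:41 AM–7:46 PM = 10 h 5 min; less 30 min break → 9 h 35 min
Total worked: 57 h 20 min = 57.33 h.
Threshold 44 h → overtime 13 h 20 min, regular 44 h 0 min.

Regular 44.00 hours, overtime 13.33 hours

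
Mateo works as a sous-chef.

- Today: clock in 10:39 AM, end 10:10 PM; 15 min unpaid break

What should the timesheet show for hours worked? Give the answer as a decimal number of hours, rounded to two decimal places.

Today: 10:39 AM–10:10 PM = 11 h 31 min; less 15 min break → 11 h 16 min

11.27 hours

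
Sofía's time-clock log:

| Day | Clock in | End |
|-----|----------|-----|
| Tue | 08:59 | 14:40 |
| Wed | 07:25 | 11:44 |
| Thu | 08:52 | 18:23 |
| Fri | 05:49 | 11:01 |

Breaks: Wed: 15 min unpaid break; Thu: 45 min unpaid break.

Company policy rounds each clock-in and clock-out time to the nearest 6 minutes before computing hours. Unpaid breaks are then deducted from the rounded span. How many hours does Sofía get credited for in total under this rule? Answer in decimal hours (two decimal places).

Tue: in 08:59→09:00, out 14:40→14:42; 5 h 42 min
Wed: in 07:25→07:24, out 11:44→11:42; 4 h 18 min − 15 min = 4 h 3 min
Thu: in 08:52→08:54, out 18:23→18:24; 9 h 30 min − 45 min = 8 h 45 min
Fri: in 05:49→05:48, out 11:01→11:00; 5 h 12 min
Total credited: 23 h 42 min.

23.70 hours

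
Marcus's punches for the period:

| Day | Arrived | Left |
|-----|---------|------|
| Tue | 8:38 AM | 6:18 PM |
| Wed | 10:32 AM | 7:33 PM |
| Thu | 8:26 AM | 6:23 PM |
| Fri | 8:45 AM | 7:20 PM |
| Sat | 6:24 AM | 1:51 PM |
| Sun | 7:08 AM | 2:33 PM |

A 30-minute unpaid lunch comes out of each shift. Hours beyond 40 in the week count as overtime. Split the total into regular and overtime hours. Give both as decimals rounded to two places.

Tue: 8:38 AM–6:18 PM = 9 h 40 min; less 30 min break → 9 h 10 min
Wed: 10:32 AM–7:33 PM = 9 h 1 min; less 30 min break → 8 h 31 min
Thu: 8:26 AM–6:23 PM = 9 h 57 min; less 30 min break → 9 h 27 min
Fri: 8:45 AM–7:20 PM = 10 h 35 min; less 30 min break → 10 h 5 min
Sat: 6:24 AM–1:51 PM = 7 h 27 min; less 30 min break → 6 h 57 min
Sun: 7:08 AM–2:33 PM = 7 h 25 min; less 30 min break → 6 h 55 min
Total worked: 51 h 5 min = 51.08 h.
Threshold 40 h → overtime 11 h 5 min, regular 40 h 0 min.

Regular 40.00 hours, overtime 11.08 hours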